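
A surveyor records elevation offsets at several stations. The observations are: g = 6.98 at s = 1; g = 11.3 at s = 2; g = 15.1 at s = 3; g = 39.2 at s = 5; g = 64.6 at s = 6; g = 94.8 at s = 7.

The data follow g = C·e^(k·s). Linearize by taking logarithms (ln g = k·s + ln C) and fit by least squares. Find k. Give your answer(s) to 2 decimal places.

k = 0.44

With ln gᵢ as the transformed response and sᵢ as the regressor:
Σs = 24.0000, Σ(s)² = 124.0000, Σln g = 19.4712, Σs·ln g = 90.1518.
Equations: 124.0000·k + 24.0000·ln C = 90.1518;  24.0000·k + 6·ln C = 19.4712.
Slope k = (n·Σs·ln g − Σs·Σln g)/(n·Σ(s)² − (Σs)²) = (6·90.1518 − 24.0000·19.4712)/168.0000 = 0.43811; ln C = (Σln g − k·Σs)/n = 1.49278.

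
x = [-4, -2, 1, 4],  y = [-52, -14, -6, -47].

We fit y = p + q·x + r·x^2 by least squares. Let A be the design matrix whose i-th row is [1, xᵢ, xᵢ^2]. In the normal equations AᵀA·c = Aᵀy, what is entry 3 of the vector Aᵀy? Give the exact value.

-1646

Entry 3 ↔ basis x^2, so (Aᵀy)_{3} = Σᵢ (x^2)·yᵢ = (16)·(-52) + (4)·(-14) + (1)·(-6) + (16)·(-47) = -1646.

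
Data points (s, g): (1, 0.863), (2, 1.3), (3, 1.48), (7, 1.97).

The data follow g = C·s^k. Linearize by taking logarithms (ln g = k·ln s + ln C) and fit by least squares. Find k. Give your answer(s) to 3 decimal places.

With ln gᵢ as the transformed response and ln sᵢ as the regressor:
Σln s = 3.7377, Σ(ln s)² = 5.4740, Σln g = 1.1851, Σln s·ln g = 1.9320.
Equations: 5.4740·k + 3.7377·ln C = 1.9320;  3.7377·k + 4·ln C = 1.1851.
Slope k = (n·Σln s·ln g − Σln s·Σln g)/(n·Σ(ln s)² − (Σln s)²) = (4·1.9320 − 3.7377·1.1851)/7.9257 = 0.41615; ln C = (Σln g − k·Σln s)/n = -0.09259.

k = 0.416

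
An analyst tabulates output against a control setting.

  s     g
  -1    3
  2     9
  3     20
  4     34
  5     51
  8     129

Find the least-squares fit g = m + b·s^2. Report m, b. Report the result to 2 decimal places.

m = 1.44, b = 1.99

Entries of AᵀA: Σ1 = 6, Σs^2 = 119, Σs^2·s^2 = 5075.
And Σg = 246, Σs^2·g = 10294.
Normal equations: [[6, 119]; [119, 5075]]·[m, b]ᵀ = [246, 10294]ᵀ.
Δ = 6·5075 − 119² = 16289.
m = (246·5075 − 119·10294)/16289 = 3352/2327; b = (6·10294 − 119·246)/16289 = 32490/16289.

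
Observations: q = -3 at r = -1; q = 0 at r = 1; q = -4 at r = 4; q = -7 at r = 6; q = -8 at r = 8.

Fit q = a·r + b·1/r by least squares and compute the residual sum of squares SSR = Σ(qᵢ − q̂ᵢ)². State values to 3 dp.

SSR = 5.440

With design matrix A, AᵀA = [[118, 5]; [5, 1213/576]] and Aᵀq = [-119, -1/6]ᵀ.
Δ = 118·(1213/576) − 5² = 64367/288.
a = ((-119)·(1213/576) − 5·(-1/6))/(64367/288) = -143867/128734; b = (118·(-1/6) − 5·(-119))/(64367/288) = 165696/64367.
Residuals: -198677/128734, -187525/128734, -11158/64367, -46584/64367, 39820/64367; SSR = 700351/128734.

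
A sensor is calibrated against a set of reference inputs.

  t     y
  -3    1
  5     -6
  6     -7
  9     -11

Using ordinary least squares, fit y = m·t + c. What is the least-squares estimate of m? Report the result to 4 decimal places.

m = -0.9683

MᵀM·[m, c]ᵀ = Mᵀy reads: 151·m + 17·c = -174;  17·m + 4·c = -23.
(Σt·t = 151, Σt = 17, Σ1 = 4, Σt·y = -174, Σy = -23.)
Determinant 151·4 − 17² = 315.
m = ((-174)·4 − 17·(-23))/315 = -61/63; c = (151·(-23) − 17·(-174))/315 = -103/63.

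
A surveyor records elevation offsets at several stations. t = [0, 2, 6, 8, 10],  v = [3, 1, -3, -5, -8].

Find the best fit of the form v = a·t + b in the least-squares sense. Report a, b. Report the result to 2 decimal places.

Compute the Gram sums: Σt·t = 204, Σt = 26, Σ1 = 5.
And Σt·v = -136, Σv = -12.
So MᵀM·[a, b]ᵀ = Mᵀv: [[204, 26]; [26, 5]]·[a, b]ᵀ = [-136, -12]ᵀ.
Determinant 204·5 − 26² = 344.
a = ((-136)·5 − 26·(-12))/344 = -46/43; b = (204·(-12) − 26·(-136))/344 = 136/43.

a = -1.07, b = 3.16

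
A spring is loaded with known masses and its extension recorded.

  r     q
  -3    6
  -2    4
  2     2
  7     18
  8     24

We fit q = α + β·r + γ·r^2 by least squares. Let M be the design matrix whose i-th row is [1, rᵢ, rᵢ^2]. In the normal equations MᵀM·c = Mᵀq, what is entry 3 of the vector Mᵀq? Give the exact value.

2496

Entry 3 ↔ basis r^2, so (Mᵀq)_{3} = Σᵢ (r^2)·qᵢ = (9)·(6) + (4)·(4) + (4)·(2) + (49)·(18) + (64)·(24) = 2496.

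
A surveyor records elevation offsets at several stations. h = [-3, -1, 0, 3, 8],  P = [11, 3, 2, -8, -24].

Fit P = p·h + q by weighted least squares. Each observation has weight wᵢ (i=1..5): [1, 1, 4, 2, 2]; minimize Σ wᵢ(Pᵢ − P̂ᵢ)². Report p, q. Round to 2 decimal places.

Entries of AᵀWA: Σwᵢ·h·h = 156, Σwᵢ·h = 18, Σwᵢ·1 = 10.
Moment sums: Σwᵢ·h·P = -468, Σwᵢ·P = -42.
Eliminating q: 10·(row 1) − 18·(row 2) gives 1236·p = 10·(-468) − 18·(-42) = -3924, so p = -327/103.
Then q = ((-42) − 18·(-327/103))/10 = 156/103.

p = -3.17, q = 1.51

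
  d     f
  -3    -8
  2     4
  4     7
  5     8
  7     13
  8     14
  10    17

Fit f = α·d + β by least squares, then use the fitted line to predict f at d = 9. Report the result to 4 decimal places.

Forming MᵀM = [[267, 33]; [33, 7]] and Mᵀf = [473, 55]ᵀ gives MᵀM·[α, β]ᵀ = Mᵀf.
Eliminating β: 7·(row 1) − 33·(row 2) gives 780·α = 7·473 − 33·55 = 1496, so α = 374/195.
Then β = (55 − 33·(374/195))/7 = -77/65.
At d = 9: f̂ = (374/195)·(9) + (-77/65)·(1) = 209/13.

f̂ = 16.0769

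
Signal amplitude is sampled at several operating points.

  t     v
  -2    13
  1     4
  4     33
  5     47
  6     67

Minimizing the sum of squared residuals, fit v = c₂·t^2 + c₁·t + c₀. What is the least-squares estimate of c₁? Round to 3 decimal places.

c₁ = -0.635

Entries of AᵀA: Σt^2·t^2 = 2194, Σt^2·t = 398, Σt^2 = 82, Σt·t = 82, Σt = 14, Σ1 = 5.
Right-hand side: Σt^2·v = 4171, Σt·v = 747, Σv = 164.
So AᵀA·[c₂, c₁, c₀]ᵀ = Aᵀv: [[2194, 398, 82]; [398, 82, 14]; [82, 14, 5]]·[c₂, c₁, c₀]ᵀ = [4171, 747, 164]ᵀ.
Inverting the 3×3 Gram matrix, [c₂, c₁, c₀]ᵀ = [18673/9984, -6335/9984, 203/52]ᵀ.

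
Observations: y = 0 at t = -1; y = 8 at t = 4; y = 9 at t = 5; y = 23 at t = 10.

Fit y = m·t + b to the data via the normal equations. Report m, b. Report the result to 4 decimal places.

m = 2.0820, b = 0.6311

The normal equations are: 142·m + 18·b = 307;  18·m + 4·b = 40.
Δ = 142·4 − 18² = 244.
m = (307·4 − 18·40)/244 = 127/61; b = (142·40 − 18·307)/244 = 77/122.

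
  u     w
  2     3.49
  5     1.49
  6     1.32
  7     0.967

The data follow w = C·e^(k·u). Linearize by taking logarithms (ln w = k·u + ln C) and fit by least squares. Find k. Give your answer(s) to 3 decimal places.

k = -0.253

Linearized form: ln w = k·u + ln C. From the 4 transformed points,
XᵀX = [[114.0000, 20.0000]; [20.0000, 4]], rhs = [5.9246, 1.8928]ᵀ  (here Σu = 20.0000, Σ(u)² = 114.0000, Σln w = 1.8928, Σu·ln w = 5.9246).
Δ = 114.0000·4 − (20.0000)² = 56.0000; k = (5.9246·4 − 20.0000·1.8928)/56.0000 = -0.25280, ln C = (114.0000·1.8928 − 20.0000·5.9246)/56.0000 = 1.73718.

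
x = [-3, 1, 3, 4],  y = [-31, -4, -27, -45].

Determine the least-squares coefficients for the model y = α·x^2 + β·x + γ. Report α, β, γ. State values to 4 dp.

Entries of AᵀA: Σx^2·x^2 = 419, Σx^2·x = 65, Σx^2 = 35, Σx·x = 35, Σx = 5, Σ1 = 4.
For Aᵀy: Σx^2·y = -1246, Σx·y = -172, Σy = -107.
Solving the 3×3 system (Gaussian elimination) gives α = -1079/372, β = 1513/1860, γ = -74/31.

α = -2.9005, β = 0.8134, γ = -2.3871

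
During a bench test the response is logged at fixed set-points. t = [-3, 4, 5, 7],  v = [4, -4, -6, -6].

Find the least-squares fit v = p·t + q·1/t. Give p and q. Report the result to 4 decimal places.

Setting ∂/∂p … = 0 gives: 99·p + 4·q = -100;  4·p + (41281/176400)·q = -461/105.
(Σt·t = 99, Σt·1/t = 4, Σ1/t·1/t = 41281/176400, Σt·v = -100, Σ1/t·v = -461/105.)
Determinant 99·(41281/176400) − 4² = 140491/19600.
p = ((-100)·(41281/176400) − 4·(-461/105))/(140491/19600) = -1030180/1264419; q = (99·(-461/105) − 4·(-100))/(140491/19600) = -679280/140491.

p = -0.8147, q = -4.8350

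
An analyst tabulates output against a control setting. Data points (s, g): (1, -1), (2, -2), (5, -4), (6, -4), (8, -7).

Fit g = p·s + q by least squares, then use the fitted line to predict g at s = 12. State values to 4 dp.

ĝ = -9.5060

Forming MᵀM = [[130, 22]; [22, 5]] and Mᵀg = [-105, -18]ᵀ gives MᵀM·[p, q]ᵀ = Mᵀg.
det = 130·5 − 22² = 166.
p = ((-105)·5 − 22·(-18))/166 = -129/166; q = (130·(-18) − 22·(-105))/166 = -15/83.
At s = 12: ĝ = (-129/166)·(12) + (-15/83)·(1) = -789/83.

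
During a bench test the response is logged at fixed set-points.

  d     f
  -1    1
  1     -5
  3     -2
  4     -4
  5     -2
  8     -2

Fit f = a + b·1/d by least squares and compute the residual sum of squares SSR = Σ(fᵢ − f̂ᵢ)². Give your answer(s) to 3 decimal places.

SSR = 2.973

Normal-equation sums: Σ1 = 6, Σ1/d = 109/120, Σ1/d·1/d = 32101/14400.
Right-hand side: Σf = -14, Σ1/d·f = -499/60.
So XᵀX·[a, b]ᵀ = Xᵀf: [[6, 109/120]; [109/120, 32101/14400]]·[a, b]ᵀ = [-14, -499/60]ᵀ.
Δ = 6·(32101/14400) − (109/120)² = 7229/576.
a = ((-14)·(32101/14400) − (109/120)·(-499/60))/(7229/576) = -340632/180725; b = (6·(-499/60) − (109/120)·(-14))/(7229/576) = -107088/36145.
Residuals: -14083/180725, -27553/180725, 157662/180725, -248408/180725, 17254/36145, 46112/180725; SSR = 537226/180725.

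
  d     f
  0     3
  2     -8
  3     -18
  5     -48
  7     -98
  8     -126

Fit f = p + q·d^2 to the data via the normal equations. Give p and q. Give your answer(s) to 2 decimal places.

From the data, Σ1 = 6, Σd^2 = 151, Σd^2·d^2 = 7219.
Moment sums: Σf = -295, Σd^2·f = -14260.
Normal equations: [[6, 151]; [151, 7219]]·[p, q]ᵀ = [-295, -14260]ᵀ.
Eliminating q: 7219·(row 1) − 151·(row 2) gives 20513·p = 7219·(-295) − 151·(-14260) = 23655, so p = 23655/20513.
Then q = ((-14260) − 151·(23655/20513))/7219 = -41015/20513.

p = 1.15, q = -2.00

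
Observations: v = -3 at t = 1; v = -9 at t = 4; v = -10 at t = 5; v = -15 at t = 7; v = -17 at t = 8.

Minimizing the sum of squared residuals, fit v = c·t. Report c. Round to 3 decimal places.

Sums needed: Σt·t = 155.
Right-hand side: Σt·v = -330.
c = (-330)/155 = -2.12903.

c = -2.129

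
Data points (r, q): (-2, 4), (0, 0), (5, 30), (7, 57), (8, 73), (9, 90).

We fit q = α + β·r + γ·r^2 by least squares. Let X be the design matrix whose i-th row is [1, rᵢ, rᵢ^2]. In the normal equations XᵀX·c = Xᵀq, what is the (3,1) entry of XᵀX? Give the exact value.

223

Row 3 ↔ basis r^2, column 1 ↔ basis 1, so (XᵀX)_{3,1} = Σᵢ r^2 = (4)·(1) + (0)·(1) + (25)·(1) + (49)·(1) + (64)·(1) + (81)·(1) = 223.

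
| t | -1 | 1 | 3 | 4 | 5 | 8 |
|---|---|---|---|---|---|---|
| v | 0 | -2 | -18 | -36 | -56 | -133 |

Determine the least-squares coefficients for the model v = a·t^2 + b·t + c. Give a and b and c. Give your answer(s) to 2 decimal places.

Normal-equation sums: Σt^2·t^2 = 5060, Σt^2·t = 728, Σt^2 = 116, Σt·t = 116, Σt = 20, Σ1 = 6.
Moment sums: Σt^2·v = -10652, Σt·v = -1544, Σv = -245.
AᵀA·[a, b, c]ᵀ = Aᵀv becomes [[5060, 728, 116]; [728, 116, 20]; [116, 20, 6]]·[a, b, c]ᵀ = [-10652, -1544, -245]ᵀ.
Row-reducing yields a = -1089/562, b = -751/562, c = 609/562.

a = -1.94, b = -1.34, c = 1.08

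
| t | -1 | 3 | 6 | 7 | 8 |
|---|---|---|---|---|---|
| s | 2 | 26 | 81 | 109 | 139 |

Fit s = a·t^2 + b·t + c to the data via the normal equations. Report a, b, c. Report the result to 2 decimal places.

Entries of AᵀA: Σt^2·t^2 = 7875, Σt^2·t = 1097, Σt^2 = 159, Σt·t = 159, Σt = 23, Σ1 = 5.
And Σt^2·s = 17389, Σt·s = 2437, Σs = 357.
Normal equations: [[7875, 1097, 159]; [1097, 159, 23]; [159, 23, 5]]·[a, b, c]ᵀ = [17389, 2437, 357]ᵀ.
Row-reducing yields a = 38197/20371, b = 41843/20371, c = 47347/20371.

a = 1.88, b = 2.05, c = 2.32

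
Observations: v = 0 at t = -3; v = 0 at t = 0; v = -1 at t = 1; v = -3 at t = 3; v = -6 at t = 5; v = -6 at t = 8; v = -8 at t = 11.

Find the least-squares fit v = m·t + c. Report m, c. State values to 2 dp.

m = -0.65, c = -1.12

From the data, Σt·t = 229, Σt = 25, Σ1 = 7.
Moment sums: Σt·v = -176, Σv = -24.
Normal equations: [[229, 25]; [25, 7]]·[m, c]ᵀ = [-176, -24]ᵀ.
Δ = 229·7 − 25² = 978.
m = ((-176)·7 − 25·(-24))/978 = -316/489; c = (229·(-24) − 25·(-176))/978 = -548/489.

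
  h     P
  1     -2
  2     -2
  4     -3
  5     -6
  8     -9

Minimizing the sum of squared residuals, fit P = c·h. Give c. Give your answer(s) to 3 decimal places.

AᵀA·[c]ᵀ = AᵀP reads: 110·c = -120.
(Σh·h = 110, Σh·P = -120.)
Hence c = -120 / 110 ≈ -1.09091.

c = -1.091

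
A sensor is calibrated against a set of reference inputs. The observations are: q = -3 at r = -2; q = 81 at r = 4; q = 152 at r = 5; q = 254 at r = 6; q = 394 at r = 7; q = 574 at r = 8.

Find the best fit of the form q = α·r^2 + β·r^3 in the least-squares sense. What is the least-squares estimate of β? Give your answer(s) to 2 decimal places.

β = 0.97

The normal equations are: 8690·α + 61468·β = 70270;  61468·α + 446234·β = 508102.
(Σr^2·r^2 = 8690, Σr^2·r^3 = 61468, Σr^3·r^3 = 446234, Σr^2·q = 70270, Σr^3·q = 508102.)
det = 8690·446234 − 61468² = 99458436.
α = (70270·446234 − 61468·508102)/99458436 = 31212361/24864609; β = (8690·508102 − 61468·70270)/99458436 = 2182955/2260419.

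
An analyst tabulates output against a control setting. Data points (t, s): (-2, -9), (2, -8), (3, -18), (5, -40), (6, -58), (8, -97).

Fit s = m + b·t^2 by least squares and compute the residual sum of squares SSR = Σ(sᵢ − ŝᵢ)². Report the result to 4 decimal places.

The normal equations are: 6·m + 142·b = -230;  142·m + 6130·b = -9526.
Determinant 6·6130 − 142² = 16616.
m = ((-230)·6130 − 142·(-9526))/16616 = -7151/2077; b = (6·(-9526) − 142·(-230))/16616 = -3062/2077.
Residuals: 706/2077, 2783/2077, -2677/2077, 621/2077, -3083/2077, 1650/2077; SSR = 13492/2077.

SSR = 6.4959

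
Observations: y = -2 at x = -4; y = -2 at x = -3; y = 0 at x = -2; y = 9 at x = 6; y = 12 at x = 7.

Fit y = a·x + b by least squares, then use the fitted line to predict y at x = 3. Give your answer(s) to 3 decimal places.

ŷ = 6.148

Entries of AᵀA: Σx·x = 114, Σx = 4, Σ1 = 5.
Right-hand side: Σx·y = 152, Σy = 17.
So AᵀA·[a, b]ᵀ = Aᵀy: [[114, 4]; [4, 5]]·[a, b]ᵀ = [152, 17]ᵀ.
Determinant 114·5 − 4² = 554.
a = (152·5 − 4·17)/554 = 346/277; b = (114·17 − 4·152)/554 = 665/277.
At x = 3: ŷ = (346/277)·(3) + (665/277)·(1) = 1703/277.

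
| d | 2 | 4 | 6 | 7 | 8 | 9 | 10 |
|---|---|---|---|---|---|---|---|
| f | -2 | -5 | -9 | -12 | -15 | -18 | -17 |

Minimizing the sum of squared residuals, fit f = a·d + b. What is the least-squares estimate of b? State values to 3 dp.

Compute the Gram sums: Σd·d = 350, Σd = 46, Σ1 = 7.
Moment sums: Σd·f = -614, Σf = -78.
So AᵀA·[a, b]ᵀ = Aᵀf: [[350, 46]; [46, 7]]·[a, b]ᵀ = [-614, -78]ᵀ.
Eliminating b: 7·(row 1) − 46·(row 2) gives 334·a = 7·(-614) − 46·(-78) = -710, so a = -355/167.
Then b = ((-78) − 46·(-355/167))/7 = 472/167.

b = 2.826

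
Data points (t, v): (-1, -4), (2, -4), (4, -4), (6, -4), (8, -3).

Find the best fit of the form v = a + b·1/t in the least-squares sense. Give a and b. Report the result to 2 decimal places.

The normal system MᵀM·[a, b]ᵀ = Mᵀv is [[5, 1/24]; [1/24, 781/576]]·[a, b]ᵀ = [-19, -1/24]ᵀ.
Eliminating b: (781/576)·(row 1) − (1/24)·(row 2) gives (61/9)·a = (781/576)·(-19) − (1/24)·(-1/24) = -2473/96, so a = -7419/1952.
Then b = ((-1/24) − (1/24)·(-7419/1952))/(781/576) = 21/244.

a = -3.80, b = 0.09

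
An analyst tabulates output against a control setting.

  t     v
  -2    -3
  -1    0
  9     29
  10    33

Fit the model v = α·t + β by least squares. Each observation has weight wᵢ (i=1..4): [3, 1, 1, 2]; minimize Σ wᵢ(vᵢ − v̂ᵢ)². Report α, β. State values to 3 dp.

α = 2.974, β = 2.939

From the data, Σwᵢ·t·t = 294, Σwᵢ·t = 22, Σwᵢ·1 = 7.
Right-hand side: Σwᵢ·t·v = 939, Σwᵢ·v = 86.
So AᵀWA·[α, β]ᵀ = AᵀWv: [[294, 22]; [22, 7]]·[α, β]ᵀ = [939, 86]ᵀ.
Eliminating β: 7·(row 1) − 22·(row 2) gives 1574·α = 7·939 − 22·86 = 4681, so α = 4681/1574.
Then β = (86 − 22·(4681/1574))/7 = 2313/787.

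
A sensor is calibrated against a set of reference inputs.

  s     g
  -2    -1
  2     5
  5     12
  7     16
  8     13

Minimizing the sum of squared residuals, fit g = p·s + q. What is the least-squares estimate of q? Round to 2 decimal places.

Entries of MᵀM: Σs·s = 146, Σs = 20, Σ1 = 5.
Moment sums: Σs·g = 288, Σg = 45.
Δ = 146·5 − 20² = 330.
p = (288·5 − 20·45)/330 = 18/11; q = (146·45 − 20·288)/330 = 27/11.

q = 2.45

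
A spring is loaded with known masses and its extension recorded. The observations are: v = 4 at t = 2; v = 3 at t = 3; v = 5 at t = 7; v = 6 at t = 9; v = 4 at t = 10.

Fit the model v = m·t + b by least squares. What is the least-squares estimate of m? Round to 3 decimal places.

The normal equations are: 243·m + 31·b = 146;  31·m + 5·b = 22.
(Σt·t = 243, Σt = 31, Σ1 = 5, Σt·v = 146, Σv = 22.)
Determinant 243·5 − 31² = 254.
m = (146·5 − 31·22)/254 = 24/127; b = (243·22 − 31·146)/254 = 410/127.

m = 0.189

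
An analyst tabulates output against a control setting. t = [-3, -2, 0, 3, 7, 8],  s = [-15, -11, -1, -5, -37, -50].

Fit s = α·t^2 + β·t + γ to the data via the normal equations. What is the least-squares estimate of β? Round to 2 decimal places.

Normal-equation sums: Σt^2·t^2 = 6675, Σt^2·t = 847, Σt^2 = 135, Σt·t = 135, Σt = 13, Σ1 = 6.
Moment sums: Σt^2·s = -5237, Σt·s = -607, Σs = -119.
MᵀM·[α, β, γ]ᵀ = Mᵀs becomes [[6675, 847, 135]; [847, 135, 13]; [135, 13, 6]]·[α, β, γ]ᵀ = [-5237, -607, -119]ᵀ.
Row-reducing yields α = -7257/7376, β = 13559/7376, γ = -6193/3688.

β = 1.84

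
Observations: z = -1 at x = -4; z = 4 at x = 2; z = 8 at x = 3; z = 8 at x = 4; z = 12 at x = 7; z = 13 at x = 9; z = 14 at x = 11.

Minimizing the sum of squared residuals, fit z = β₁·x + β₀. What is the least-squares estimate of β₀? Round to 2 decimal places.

β₀ = 3.47

The normal equations are: 296·β₁ + 32·β₀ = 423;  32·β₁ + 7·β₀ = 58.
Eliminating β₀: 7·(row 1) − 32·(row 2) gives 1048·β₁ = 7·423 − 32·58 = 1105, so β₁ = 1105/1048.
Then β₀ = (58 − 32·(1105/1048))/7 = 454/131.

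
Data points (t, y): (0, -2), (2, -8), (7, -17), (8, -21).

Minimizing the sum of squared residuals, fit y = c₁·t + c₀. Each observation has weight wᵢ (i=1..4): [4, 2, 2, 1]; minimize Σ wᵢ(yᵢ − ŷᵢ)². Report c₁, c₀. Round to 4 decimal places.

Entries of MᵀWM: Σwᵢ·t·t = 170, Σwᵢ·t = 26, Σwᵢ·1 = 9.
For MᵀWy: Σwᵢ·t·y = -438, Σwᵢ·y = -79.
MᵀWM·[c₁, c₀]ᵀ = MᵀWy becomes [[170, 26]; [26, 9]]·[c₁, c₀]ᵀ = [-438, -79]ᵀ.
det = 170·9 − 26² = 854.
c₁ = ((-438)·9 − 26·(-79))/854 = -944/427; c₀ = (170·(-79) − 26·(-438))/854 = -1021/427.

c₁ = -2.2108, c₀ = -2.3911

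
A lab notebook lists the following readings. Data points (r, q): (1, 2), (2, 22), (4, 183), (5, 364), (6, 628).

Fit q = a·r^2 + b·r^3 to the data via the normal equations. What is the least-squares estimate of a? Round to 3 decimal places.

a = -0.390

Normal-equation sums: Σr^2·r^2 = 2194, Σr^2·r^3 = 11958, Σr^3·r^3 = 66442.
Moment sums: Σr^2·q = 34726, Σr^3·q = 193038.
XᵀX·[a, b]ᵀ = Xᵀq becomes [[2194, 11958]; [11958, 66442]]·[a, b]ᵀ = [34726, 193038]ᵀ.
Determinant 2194·66442 − 11958² = 2779984.
a = (34726·66442 − 11958·193038)/2779984 = -135439/347498; b = (2194·193038 − 11958·34726)/2779984 = 1033983/347498.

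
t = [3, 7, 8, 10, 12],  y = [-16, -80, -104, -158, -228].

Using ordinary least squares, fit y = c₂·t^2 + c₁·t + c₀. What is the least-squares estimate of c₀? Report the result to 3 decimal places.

c₀ = -0.173

Compute the Gram sums: Σt^2·t^2 = 37314, Σt^2·t = 3610, Σt^2 = 366, Σt·t = 366, Σt = 40, Σ1 = 5.
For Aᵀy: Σt^2·y = -59352, Σt·y = -5756, Σy = -586.
AᵀA·[c₂, c₁, c₀]ᵀ = Aᵀy becomes [[37314, 3610, 366]; [3610, 366, 40]; [366, 40, 5]]·[c₂, c₁, c₀]ᵀ = [-59352, -5756, -586]ᵀ.
Inverting the 3×3 Gram matrix, [c₂, c₁, c₀]ᵀ = [-8949/5914, -4629/5914, -511/2957]ᵀ.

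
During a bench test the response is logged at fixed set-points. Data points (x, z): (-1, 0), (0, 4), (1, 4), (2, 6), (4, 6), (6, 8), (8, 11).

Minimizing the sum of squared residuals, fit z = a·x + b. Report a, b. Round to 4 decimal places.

Compute the Gram sums: Σx·x = 122, Σx = 20, Σ1 = 7.
Right-hand side: Σx·z = 176, Σz = 39.
MᵀM·[a, b]ᵀ = Mᵀz becomes [[122, 20]; [20, 7]]·[a, b]ᵀ = [176, 39]ᵀ.
Eliminating b: 7·(row 1) − 20·(row 2) gives 454·a = 7·176 − 20·39 = 452, so a = 226/227.
Then b = (39 − 20·(226/227))/7 = 619/227.

a = 0.9956, b = 2.7269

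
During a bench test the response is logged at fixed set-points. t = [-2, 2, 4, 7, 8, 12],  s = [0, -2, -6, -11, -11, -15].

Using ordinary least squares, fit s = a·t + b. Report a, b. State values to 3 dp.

Setting ∂/∂a … = 0 gives: 281·a + 31·b = -373;  31·a + 6·b = -45.
Eliminating b: 6·(row 1) − 31·(row 2) gives 725·a = 6·(-373) − 31·(-45) = -843, so a = -843/725.
Then b = ((-45) − 31·(-843/725))/6 = -1082/725.

a = -1.163, b = -1.492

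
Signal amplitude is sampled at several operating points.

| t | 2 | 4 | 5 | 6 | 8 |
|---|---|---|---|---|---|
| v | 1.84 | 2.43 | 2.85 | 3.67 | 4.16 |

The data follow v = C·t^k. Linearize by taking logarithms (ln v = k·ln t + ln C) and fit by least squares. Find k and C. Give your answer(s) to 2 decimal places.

Linearized form: ln v = k·ln t + ln C. From the 5 transformed points,
Over the data: Σln t = 7.5601, Σ(ln t)² = 12.5270, Σln v = 5.2707, Σln t·ln v = 8.6330.
Normal system: [[12.5270, 7.5601]; [7.5601, 5]]·[k, ln C]ᵀ = [8.6330, 5.2707]ᵀ.
Solving (det = 5.4804): k = 0.60551, ln C = 0.13860, so C = exp(0.13860) = 1.14866.

k = 0.61, C = 1.15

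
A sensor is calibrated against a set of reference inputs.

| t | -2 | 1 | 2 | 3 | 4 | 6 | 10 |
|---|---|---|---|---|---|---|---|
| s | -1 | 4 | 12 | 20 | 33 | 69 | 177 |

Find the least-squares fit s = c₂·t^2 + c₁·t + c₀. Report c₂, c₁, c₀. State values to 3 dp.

MᵀM·[c₂, c₁, c₀]ᵀ = Mᵀs reads: 11666·c₂ + 1308·c₁ + 170·c₀ = 20940;  1308·c₂ + 170·c₁ + 24·c₀ = 2406;  170·c₂ + 24·c₁ + 7·c₀ = 314.
(Σt^2·t^2 = 11666, Σt^2·t = 1308, Σt^2 = 170, Σt·t = 170, Σt = 24, Σ1 = 7, Σt^2·s = 20940, Σt·s = 2406, Σs = 314.)
Solving the 3×3 system (Gaussian elimination) gives c₂ = 356698/236789, c₁ = 639999/236789, c₀ = -33610/33827.

c₂ = 1.506, c₁ = 2.703, c₀ = -0.994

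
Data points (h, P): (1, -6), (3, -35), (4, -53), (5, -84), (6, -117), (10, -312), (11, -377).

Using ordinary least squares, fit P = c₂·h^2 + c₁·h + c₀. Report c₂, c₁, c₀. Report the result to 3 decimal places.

From the data, Σh^2·h^2 = 26900, Σh^2·h = 2764, Σh^2 = 308, Σh·h = 308, Σh = 40, Σ1 = 7.
For MᵀP: Σh^2·P = -84298, Σh·P = -8712, ΣP = -984.
Normal equations: [[26900, 2764, 308]; [2764, 308, 40]; [308, 40, 7]]·[c₂, c₁, c₀]ᵀ = [-84298, -8712, -984]ᵀ.
Row-reducing yields c₂ = -135827/45672, c₁ = -59387/45672, c₀ = -8703/3806.

c₂ = -2.974, c₁ = -1.300, c₀ = -2.287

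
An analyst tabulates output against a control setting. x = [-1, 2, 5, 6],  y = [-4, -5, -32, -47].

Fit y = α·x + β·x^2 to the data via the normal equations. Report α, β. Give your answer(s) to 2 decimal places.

α = 1.08, β = -1.49

MᵀM·[α, β]ᵀ = Mᵀy reads: 66·α + 348·β = -448;  348·α + 1938·β = -2516.
Determinant 66·1938 − 348² = 6804.
α = ((-448)·1938 − 348·(-2516))/6804 = 68/63; β = (66·(-2516) − 348·(-448))/6804 = -94/63.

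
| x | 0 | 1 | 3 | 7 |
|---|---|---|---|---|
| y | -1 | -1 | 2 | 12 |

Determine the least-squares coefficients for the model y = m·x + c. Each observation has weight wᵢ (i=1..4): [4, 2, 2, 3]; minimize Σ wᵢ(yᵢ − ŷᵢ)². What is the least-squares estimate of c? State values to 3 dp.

Sums needed: Σwᵢ·x·x = 167, Σwᵢ·x = 29, Σwᵢ·1 = 11.
For AᵀWy: Σwᵢ·x·y = 262, Σwᵢ·y = 34.
Determinant 167·11 − 29² = 996.
m = (262·11 − 29·34)/996 = 158/83; c = (167·34 − 29·262)/996 = -160/83.

c = -1.928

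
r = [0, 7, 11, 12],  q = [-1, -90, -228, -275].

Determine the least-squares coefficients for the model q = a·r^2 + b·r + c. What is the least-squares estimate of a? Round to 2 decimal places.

a = -2.02

AᵀA·[a, b, c]ᵀ = Aᵀq reads: 37778·a + 3402·b + 314·c = -71598;  3402·a + 314·b + 30·c = -6438;  314·a + 30·b + 4·c = -594.
(Σr^2·r^2 = 37778, Σr^2·r = 3402, Σr^2 = 314, Σr·r = 314, Σr = 30, Σ1 = 4, Σr^2·q = -71598, Σr·q = -6438, Σq = -594.)
Solving the 3×3 system (Gaussian elimination) gives a = -18255/9034, b = 13467/9034, c = -4767/4517.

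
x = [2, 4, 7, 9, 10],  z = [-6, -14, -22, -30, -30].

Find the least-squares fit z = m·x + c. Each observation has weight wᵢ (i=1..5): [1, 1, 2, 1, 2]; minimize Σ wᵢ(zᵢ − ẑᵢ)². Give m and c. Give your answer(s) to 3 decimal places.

Sums needed: Σwᵢ·x·x = 399, Σwᵢ·x = 49, Σwᵢ·1 = 7.
For AᵀWz: Σwᵢ·x·z = -1246, Σwᵢ·z = -154.
Eliminating c: 7·(row 1) − 49·(row 2) gives 392·m = 7·(-1246) − 49·(-154) = -1176, so m = -3.
Then c = ((-154) − 49·(-3))/7 = -1.

m = -3.000, c = -1.000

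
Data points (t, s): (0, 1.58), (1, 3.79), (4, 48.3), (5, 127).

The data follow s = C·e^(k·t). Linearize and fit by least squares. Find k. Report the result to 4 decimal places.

Linearized form: ln s = k·t + ln C. From the 4 transformed points,
Σt = 10.0000, Σ(t)² = 42.0000, Σln s = 10.5114, Σt·ln s = 41.0630.
Equations: 42.0000·k + 10.0000·ln C = 41.0630;  10.0000·k + 4·ln C = 10.5114.
Slope k = (n·Σt·ln s − Σt·Σln s)/(n·Σ(t)² − (Σt)²) = (4·41.0630 − 10.0000·10.5114)/68.0000 = 0.86968; ln C = (Σln s − k·Σt)/n = 0.45366.

k = 0.8697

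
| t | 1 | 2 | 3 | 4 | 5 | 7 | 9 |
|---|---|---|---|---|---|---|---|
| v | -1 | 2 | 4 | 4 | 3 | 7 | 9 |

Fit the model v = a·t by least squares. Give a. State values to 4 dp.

a = 0.9514

Entries of XᵀX: Σt·t = 185.
Right-hand side: Σt·v = 176.
XᵀX·[a]ᵀ = Xᵀv becomes [[185]]·[a]ᵀ = [176]ᵀ.
a = 176/185 = 0.951351.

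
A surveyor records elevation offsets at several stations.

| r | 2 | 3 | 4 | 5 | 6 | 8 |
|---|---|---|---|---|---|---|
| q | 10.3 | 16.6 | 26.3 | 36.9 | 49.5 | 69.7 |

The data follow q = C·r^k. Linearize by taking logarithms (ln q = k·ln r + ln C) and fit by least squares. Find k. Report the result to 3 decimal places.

k = 1.420

Taking logs, ln q = k·ln r + ln C, so regress ln q on ln r.
XᵀX = [[13.7340, 8.6587]; [8.6587, 6]], rhs = [30.8597, 20.1655]ᵀ  (here Σln r = 8.6587, Σ(ln r)² = 13.7340, Σln q = 20.1655, Σln r·ln q = 30.8597).
Δ = 13.7340·6 − (8.6587)² = 7.4309; k = (30.8597·6 − 8.6587·20.1655)/7.4309 = 1.41992, ln C = (13.7340·20.1655 − 8.6587·30.8597)/7.4309 = 1.31181.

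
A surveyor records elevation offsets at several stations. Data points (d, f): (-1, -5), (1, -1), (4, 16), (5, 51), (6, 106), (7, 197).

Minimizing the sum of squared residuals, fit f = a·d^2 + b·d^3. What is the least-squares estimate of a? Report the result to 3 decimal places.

a = -3.042

Normal-equation sums: Σd^2·d^2 = 4580, Σd^2·d^3 = 28732, Σd^3·d^3 = 184028.
Right-hand side: Σd^2·f = 14994, Σd^3·f = 97870.
Normal equations: [[4580, 28732]; [28732, 184028]]·[a, b]ᵀ = [14994, 97870]ᵀ.
Eliminating b: 184028·(row 1) − 28732·(row 2) gives 17320416·a = 184028·14994 − 28732·97870 = -52685008, so a = -3292813/1082526.
Then b = (97870 − 28732·(-3292813/1082526))/184028 = 544906/541263.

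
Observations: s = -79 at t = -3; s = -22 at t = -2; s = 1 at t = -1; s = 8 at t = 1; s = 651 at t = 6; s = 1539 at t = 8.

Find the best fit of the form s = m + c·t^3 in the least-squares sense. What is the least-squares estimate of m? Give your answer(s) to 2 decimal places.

m = 3.21

Setting ∂/∂m … = 0 gives: 6·m + 693·c = 2098;  693·m + 309595·c = 930900.
(Σ1 = 6, Σt^3 = 693, Σt^3·t^3 = 309595, Σs = 2098, Σt^3·s = 930900.)
Determinant 6·309595 − 693² = 1377321.
m = (2098·309595 − 693·930900)/1377321 = 401510/125211; c = (6·930900 − 693·2098)/1377321 = 1377162/459107.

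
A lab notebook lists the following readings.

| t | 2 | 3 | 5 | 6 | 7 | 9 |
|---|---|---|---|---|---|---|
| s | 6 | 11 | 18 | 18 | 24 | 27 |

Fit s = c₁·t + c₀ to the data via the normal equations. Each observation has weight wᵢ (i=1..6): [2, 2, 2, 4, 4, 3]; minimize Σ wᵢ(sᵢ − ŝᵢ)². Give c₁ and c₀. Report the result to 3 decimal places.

c₁ = 2.974, c₀ = 1.444

The normal system MᵀWM·[c₁, c₀]ᵀ = MᵀWs is [[659, 99]; [99, 17]]·[c₁, c₀]ᵀ = [2103, 319]ᵀ.
Δ = 659·17 − 99² = 1402.
c₁ = (2103·17 − 99·319)/1402 = 2085/701; c₀ = (659·319 − 99·2103)/1402 = 1012/701.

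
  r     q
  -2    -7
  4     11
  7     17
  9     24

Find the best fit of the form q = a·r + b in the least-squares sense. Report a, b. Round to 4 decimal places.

Entries of XᵀX: Σr·r = 150, Σr = 18, Σ1 = 4.
And Σr·q = 393, Σq = 45.
det = 150·4 − 18² = 276.
a = (393·4 − 18·45)/276 = 127/46; b = (150·45 − 18·393)/276 = -27/23.

a = 2.7609, b = -1.1739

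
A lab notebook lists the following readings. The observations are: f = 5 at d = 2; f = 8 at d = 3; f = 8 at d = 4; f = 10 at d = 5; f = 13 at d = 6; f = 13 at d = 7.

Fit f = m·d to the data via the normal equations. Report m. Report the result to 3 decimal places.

m = 2.050

Normal-equation sums: Σd·d = 139.
Right-hand side: Σd·f = 285.
Hence m = 285 / 139 ≈ 2.05036.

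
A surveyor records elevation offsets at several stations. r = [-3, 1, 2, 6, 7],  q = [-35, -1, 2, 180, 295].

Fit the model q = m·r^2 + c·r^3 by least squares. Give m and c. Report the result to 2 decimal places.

m = -0.98, c = 1.00

Sums needed: Σr^2·r^2 = 3795, Σr^2·r^3 = 24373, Σr^3·r^3 = 165099.
Right-hand side: Σr^2·q = 20627, Σr^3·q = 141025.
Δ = 3795·165099 − 24373² = 32507576.
m = (20627·165099 − 24373·141025)/32507576 = -7926313/8126894; c = (3795·141025 − 24373·20627)/32507576 = 8112001/8126894.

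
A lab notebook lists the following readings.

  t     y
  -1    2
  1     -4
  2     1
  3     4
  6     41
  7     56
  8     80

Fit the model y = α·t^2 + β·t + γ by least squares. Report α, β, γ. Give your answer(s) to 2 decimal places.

α = 1.57, β = -2.44, γ = -2.10

Forming AᵀA = [[7892, 1106, 164]; [1106, 164, 26]; [164, 26, 7]] and Aᵀy = [9378, 1286, 180]ᵀ gives AᵀA·[α, β, γ]ᵀ = Aᵀy.
Inverting the 3×3 Gram matrix, [α, β, γ]ᵀ = [72127/45849, -111649/45849, -1034/493]ᵀ.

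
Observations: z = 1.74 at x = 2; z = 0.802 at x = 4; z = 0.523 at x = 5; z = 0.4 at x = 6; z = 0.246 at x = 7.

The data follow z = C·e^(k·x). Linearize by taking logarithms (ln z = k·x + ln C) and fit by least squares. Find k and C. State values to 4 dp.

k = -0.3844, C = 3.7371

Taking logs, ln z = k·x + ln C, so regress ln z on x.
Σx = 24.0000, Σ(x)² = 130.0000, Σln z = -2.6336, Σx·ln z = -18.3304.
Equations: 130.0000·k + 24.0000·ln C = -18.3304;  24.0000·k + 5·ln C = -2.6336.
Solving (det = 74.0000): k = -0.38438, ln C = 1.31831, so C = exp(1.31831) = 3.73710.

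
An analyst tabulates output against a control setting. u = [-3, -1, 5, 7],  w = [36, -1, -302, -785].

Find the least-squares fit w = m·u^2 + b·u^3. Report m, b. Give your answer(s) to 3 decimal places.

m = -2.060, b = -1.996

Sums needed: Σu^2·u^2 = 3108, Σu^2·u^3 = 19688, Σu^3·u^3 = 134004.
Right-hand side: Σu^2·w = -45692, Σu^3·w = -307976.
Normal equations: [[3108, 19688]; [19688, 134004]]·[m, b]ᵀ = [-45692, -307976]ᵀ.
Determinant 3108·134004 − 19688² = 28867088.
m = ((-45692)·134004 − 19688·(-307976))/28867088 = -3717455/1804193; b = (3108·(-307976) − 19688·(-45692))/28867088 = -3600332/1804193.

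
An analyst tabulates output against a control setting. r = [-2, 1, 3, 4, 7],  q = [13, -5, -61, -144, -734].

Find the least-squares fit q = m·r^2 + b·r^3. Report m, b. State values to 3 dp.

m = -0.878, b = -2.015

MᵀM·[m, b]ᵀ = Mᵀq reads: 2755·m + 18043·b = -38772;  18043·m + 122539·b = -262734.
(Σr^2·r^2 = 2755, Σr^2·r^3 = 18043, Σr^3·r^3 = 122539, Σr^2·q = -38772, Σr^3·q = -262734.)
Determinant 2755·122539 − 18043² = 12045096.
m = ((-38772)·122539 − 18043·(-262734))/12045096 = -1762091/2007516; b = (2755·(-262734) − 18043·(-38772))/12045096 = -4044829/2007516.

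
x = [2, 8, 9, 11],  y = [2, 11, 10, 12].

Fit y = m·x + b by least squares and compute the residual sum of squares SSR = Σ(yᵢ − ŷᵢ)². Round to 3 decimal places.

SSR = 3.811

From the data, Σx·x = 270, Σx = 30, Σ1 = 4.
For Mᵀy: Σx·y = 314, Σy = 35.
Normal equations: [[270, 30]; [30, 4]]·[m, b]ᵀ = [314, 35]ᵀ.
Δ = 270·4 − 30² = 180.
m = (314·4 − 30·35)/180 = 103/90; b = (270·35 − 30·314)/180 = 1/6.
Residuals: -41/90, 151/90, -7/15, -34/45; SSR = 343/90.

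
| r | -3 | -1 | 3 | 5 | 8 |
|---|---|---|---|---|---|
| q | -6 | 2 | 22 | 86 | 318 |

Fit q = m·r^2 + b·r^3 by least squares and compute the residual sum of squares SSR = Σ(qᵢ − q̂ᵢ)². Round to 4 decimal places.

Normal-equation sums: Σr^2·r^2 = 4884, Σr^2·r^3 = 35892, Σr^3·r^3 = 279228.
Moment sums: Σr^2·q = 22648, Σr^3·q = 174320.
MᵀM·[m, b]ᵀ = Mᵀq becomes [[4884, 35892]; [35892, 279228]]·[m, b]ᵀ = [22648, 174320]ᵀ.
Eliminating b: 279228·(row 1) − 35892·(row 2) gives 75513888·m = 279228·22648 − 35892·174320 = 67262304, so m = 700649/786603.
Then b = (174320 − 35892·(700649/786603))/279228 = 401009/786603.
Residuals: -66072/262201, 424522/262201, 57394/262201, 1836/262201, -6130/262201; SSR = 716700/262201.

SSR = 2.7334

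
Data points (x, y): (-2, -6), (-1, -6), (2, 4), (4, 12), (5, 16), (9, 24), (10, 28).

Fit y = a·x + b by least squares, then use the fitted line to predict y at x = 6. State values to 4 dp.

ŷ = 16.5743

Sums needed: Σx·x = 231, Σx = 27, Σ1 = 7.
Moment sums: Σx·y = 650, Σy = 72.
Normal equations: [[231, 27]; [27, 7]]·[a, b]ᵀ = [650, 72]ᵀ.
Eliminating b: 7·(row 1) − 27·(row 2) gives 888·a = 7·650 − 27·72 = 2606, so a = 1303/444.
Then b = (72 − 27·(1303/444))/7 = -153/148.
At x = 6: ŷ = (1303/444)·(6) + (-153/148)·(1) = 2453/148.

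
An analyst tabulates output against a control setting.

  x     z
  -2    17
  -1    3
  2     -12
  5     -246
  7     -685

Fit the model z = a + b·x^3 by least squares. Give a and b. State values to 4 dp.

a = 2.3679, b = -2.0018

With design matrix A, AᵀA = [[5, 467]; [467, 133403]] and Aᵀz = [-923, -265940]ᵀ.
Eliminating b: 133403·(row 1) − 467·(row 2) gives 448926·a = 133403·(-923) − 467·(-265940) = 1063011, so a = 354337/149642.
Then b = ((-265940) − 467·(354337/149642))/133403 = -299553/149642.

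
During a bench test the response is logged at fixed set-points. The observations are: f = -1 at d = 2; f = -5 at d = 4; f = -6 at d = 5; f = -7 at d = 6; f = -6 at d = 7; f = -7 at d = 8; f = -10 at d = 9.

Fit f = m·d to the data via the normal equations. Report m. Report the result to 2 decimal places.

Normal-equation sums: Σd·d = 275.
And Σd·f = -282.
m = (-282)/275 = -1.02545.

m = -1.03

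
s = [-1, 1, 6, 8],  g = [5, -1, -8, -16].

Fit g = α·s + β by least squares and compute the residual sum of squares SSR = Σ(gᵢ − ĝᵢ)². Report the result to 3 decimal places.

SSR = 9.321

The normal equations are: 102·α + 14·β = -182;  14·α + 4·β = -20.
(Σs·s = 102, Σs = 14, Σ1 = 4, Σs·g = -182, Σg = -20.)
det = 102·4 − 14² = 212.
α = ((-182)·4 − 14·(-20))/212 = -112/53; β = (102·(-20) − 14·(-182))/212 = 127/53.
Residuals: 26/53, -68/53, 121/53, -79/53; SSR = 494/53.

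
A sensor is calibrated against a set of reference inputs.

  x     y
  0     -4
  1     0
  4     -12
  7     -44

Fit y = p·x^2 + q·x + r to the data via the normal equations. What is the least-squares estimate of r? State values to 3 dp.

r = -3.127

From the data, Σx^2·x^2 = 2658, Σx^2·x = 408, Σx^2 = 66, Σx·x = 66, Σx = 12, Σ1 = 4.
Moment sums: Σx^2·y = -2348, Σx·y = -356, Σy = -60.
So MᵀM·[p, q, r]ᵀ = Mᵀy: [[2658, 408, 66]; [408, 66, 12]; [66, 12, 4]]·[p, q, r]ᵀ = [-2348, -356, -60]ᵀ.
Inverting the 3×3 Gram matrix, [p, q, r]ᵀ = [-14/11, 502/165, -172/55]ᵀ.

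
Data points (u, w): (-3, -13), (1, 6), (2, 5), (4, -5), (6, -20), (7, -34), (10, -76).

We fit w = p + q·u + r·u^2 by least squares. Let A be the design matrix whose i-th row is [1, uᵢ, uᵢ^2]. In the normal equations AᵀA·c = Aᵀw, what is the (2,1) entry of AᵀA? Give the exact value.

27

Row 2 ↔ basis u, column 1 ↔ basis 1, so (AᵀA)_{2,1} = Σᵢ u = (-3)·(1) + (1)·(1) + (2)·(1) + (4)·(1) + (6)·(1) + (7)·(1) + (10)·(1) = 27.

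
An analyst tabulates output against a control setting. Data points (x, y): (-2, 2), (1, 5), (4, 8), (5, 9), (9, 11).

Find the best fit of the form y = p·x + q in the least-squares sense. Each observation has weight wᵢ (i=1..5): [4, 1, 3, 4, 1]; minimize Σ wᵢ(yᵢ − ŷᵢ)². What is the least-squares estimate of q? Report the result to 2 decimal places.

AᵀWA·[p, q]ᵀ = AᵀWy reads: 246·p + 34·q = 364;  34·p + 13·q = 84.
(Σwᵢ·x·x = 246, Σwᵢ·x = 34, Σwᵢ·1 = 13, Σwᵢ·x·y = 364, Σwᵢ·y = 84.)
Δ = 246·13 − 34² = 2042.
p = (364·13 − 34·84)/2042 = 938/1021; q = (246·84 − 34·364)/2042 = 4144/1021.

q = 4.06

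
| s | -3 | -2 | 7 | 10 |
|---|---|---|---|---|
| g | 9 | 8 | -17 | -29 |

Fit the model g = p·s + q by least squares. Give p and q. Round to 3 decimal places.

The normal equations are: 162·p + 12·q = -452;  12·p + 4·q = -29.
(Σs·s = 162, Σs = 12, Σ1 = 4, Σs·g = -452, Σg = -29.)
det = 162·4 − 12² = 504.
p = ((-452)·4 − 12·(-29))/504 = -365/126; q = (162·(-29) − 12·(-452))/504 = 121/84.

p = -2.897, q = 1.440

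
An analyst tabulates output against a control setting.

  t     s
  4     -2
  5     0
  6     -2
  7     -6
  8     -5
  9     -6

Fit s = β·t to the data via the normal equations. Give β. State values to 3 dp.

The normal system MᵀM·[β]ᵀ = Mᵀs is [[271]]·[β]ᵀ = [-156]ᵀ.
β = (-156)/271 = -0.575646.

β = -0.576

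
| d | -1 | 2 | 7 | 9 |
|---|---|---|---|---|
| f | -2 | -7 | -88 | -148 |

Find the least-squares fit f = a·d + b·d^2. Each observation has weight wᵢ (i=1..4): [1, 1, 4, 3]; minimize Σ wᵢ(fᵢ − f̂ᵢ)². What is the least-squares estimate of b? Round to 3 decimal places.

Sums needed: Σwᵢ·d·d = 444, Σwᵢ·d·d^2 = 3566, Σwᵢ·d^2·d^2 = 29304.
Right-hand side: Σwᵢ·d·f = -6472, Σwᵢ·d^2·f = -53242.
Determinant 444·29304 − 3566² = 294620.
a = ((-6472)·29304 − 3566·(-53242))/294620 = 51371/73655; b = (444·(-53242) − 3566·(-6472))/294620 = -140074/73655.

b = -1.902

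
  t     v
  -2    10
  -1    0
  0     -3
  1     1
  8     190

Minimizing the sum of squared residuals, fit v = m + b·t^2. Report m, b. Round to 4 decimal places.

From the data, Σ1 = 5, Σt^2 = 70, Σt^2·t^2 = 4114.
For Mᵀv: Σv = 198, Σt^2·v = 12201.
Normal equations: [[5, 70]; [70, 4114]]·[m, b]ᵀ = [198, 12201]ᵀ.
det = 5·4114 − 70² = 15670.
m = (198·4114 − 70·12201)/15670 = -19749/7835; b = (5·12201 − 70·198)/15670 = 9429/3134.

m = -2.5206, b = 3.0086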